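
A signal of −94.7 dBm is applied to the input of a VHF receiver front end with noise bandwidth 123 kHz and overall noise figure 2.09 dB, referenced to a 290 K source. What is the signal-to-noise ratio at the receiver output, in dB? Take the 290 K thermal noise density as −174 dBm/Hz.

26.3 dB

Noise floor: N = −174 + 10 log₁₀(B) + NF
10 log₁₀(1.23×10⁵) = 50.9 dB
N = −174 + 50.9 + 2.09 = −121.01 dBm
SNR = P_sig − N = −94.7 − (−121.01) = 26.31 dB → 26.3 dB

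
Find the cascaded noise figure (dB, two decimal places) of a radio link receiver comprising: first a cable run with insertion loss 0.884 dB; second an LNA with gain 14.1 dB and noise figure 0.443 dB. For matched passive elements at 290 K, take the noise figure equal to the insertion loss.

1.33 dB

Convert to linear (a loss of L dB is a gain of −L dB): F_i = 10^(NF_i/10), G_i = 10^(G_i,dB/10)
  Stage 1: F_1 = 10^(0.884/10) = 1.226, G_1 = 10^(−0.884/10) = 0.8158
  Stage 2: F_2 = 10^(0.443/10) = 1.107, G_2 = 10^(14.1/10) = 25.70
Friis cascade:
  F = 1.226 + (1.107 − 1)/0.8158 = 1.357
NF = 10 log₁₀(1.357) = 1.33 dB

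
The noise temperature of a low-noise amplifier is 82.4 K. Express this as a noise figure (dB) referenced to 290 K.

1.09 dB

F = 1 + T_e/T₀ = 1 + 82.4/290 = 1.28414
NF = 10 log₁₀(1.28414) = 1.09 dB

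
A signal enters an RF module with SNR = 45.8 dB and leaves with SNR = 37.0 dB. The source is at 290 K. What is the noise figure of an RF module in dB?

8.8 dB

NF (dB) = SNR_in(dB) − SNR_out(dB) when the source is at T₀
NF = 45.8 − 37.0 = 8.8 dB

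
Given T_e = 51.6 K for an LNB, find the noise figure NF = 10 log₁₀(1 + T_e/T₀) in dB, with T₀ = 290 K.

0.711 dB

F = 1 + T_e/T₀ = 1 + 51.6/290 = 1.17793
NF = 10 log₁₀(1.17793) = 0.711 dB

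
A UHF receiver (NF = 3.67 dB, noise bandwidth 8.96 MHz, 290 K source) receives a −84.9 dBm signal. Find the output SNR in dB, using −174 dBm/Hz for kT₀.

15.9 dB

Noise floor: N = −174 + 10 log₁₀(B) + NF
10 log₁₀(8.96×10⁶) = 69.52 dB
N = −174 + 69.52 + 3.67 = −100.81 dBm
SNR = P_sig − N = −84.9 − (−100.81) = 15.91 dB → 15.9 dB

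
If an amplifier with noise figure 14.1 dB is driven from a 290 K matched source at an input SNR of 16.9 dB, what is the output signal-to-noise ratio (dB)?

By definition F = SNR_in/SNR_out, so in dB: SNR_out = SNR_in − NF
SNR_out = 16.9 − 14.1 = 2.8 dB

2.8 dB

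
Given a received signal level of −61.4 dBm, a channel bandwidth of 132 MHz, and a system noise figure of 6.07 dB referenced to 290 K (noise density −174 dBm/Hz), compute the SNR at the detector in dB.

25.3 dB

Noise floor: N = −174 + 10 log₁₀(B) + NF
10 log₁₀(1.32×10⁸) = 81.21 dB
N = −174 + 81.21 + 6.07 = −86.72 dBm
SNR = P_sig − N = −61.4 − (−86.72) = 25.32 dB → 25.3 dB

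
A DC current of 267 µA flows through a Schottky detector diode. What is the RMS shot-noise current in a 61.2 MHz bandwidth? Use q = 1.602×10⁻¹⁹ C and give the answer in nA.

72.4 nA

I_n = √(2qI·B)
2qI·B = 2 × 1.602×10⁻¹⁹ × 2.67×10⁻⁴ × 6.12×10⁷ = 5.24×10⁻¹⁵ A²
I_n = √(5.24×10⁻¹⁵) = 7.24×10⁻⁸ A = 72.4 nA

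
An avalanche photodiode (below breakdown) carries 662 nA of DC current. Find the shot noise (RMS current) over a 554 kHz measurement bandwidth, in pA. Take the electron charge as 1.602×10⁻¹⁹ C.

343 pA

I_n = √(2qI·B)
2qI·B = 2 × 1.602×10⁻¹⁹ × 6.62×10⁻⁷ × 5.54×10⁵ = 1.18×10⁻¹⁹ A²
I_n = √(1.18×10⁻¹⁹) = 3.43×10⁻¹⁰ A = 343 pA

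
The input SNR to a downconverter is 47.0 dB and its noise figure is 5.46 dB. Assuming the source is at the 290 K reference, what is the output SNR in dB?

41.54 dB

By definition F = SNR_in/SNR_out, so in dB: SNR_out = SNR_in − NF
SNR_out = 47.0 − 5.46 = 41.54 dB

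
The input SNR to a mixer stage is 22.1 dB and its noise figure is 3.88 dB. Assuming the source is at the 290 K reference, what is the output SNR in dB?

By definition F = SNR_in/SNR_out, so in dB: SNR_out = SNR_in − NF
SNR_out = 22.1 − 3.88 = 18.22 dB

18.22 dB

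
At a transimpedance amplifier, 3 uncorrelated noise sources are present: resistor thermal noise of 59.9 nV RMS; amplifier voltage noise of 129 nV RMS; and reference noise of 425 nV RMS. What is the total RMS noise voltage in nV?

448 nV

Uncorrelated sources add in power (mean-square): V_tot = √(ΣV_i²)
V_tot = √[(5.99×10⁻⁸)² + (1.29×10⁻⁷)² + (4.25×10⁻⁷)²] = 4.48×10⁻⁷ V = 448 nV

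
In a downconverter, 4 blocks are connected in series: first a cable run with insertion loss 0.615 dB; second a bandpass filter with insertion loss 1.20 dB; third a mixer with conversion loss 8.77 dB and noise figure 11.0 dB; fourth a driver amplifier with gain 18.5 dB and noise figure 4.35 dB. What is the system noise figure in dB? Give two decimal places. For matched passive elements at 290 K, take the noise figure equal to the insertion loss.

Convert to linear (a loss of L dB is a gain of −L dB): F_i = 10^(NF_i/10), G_i = 10^(G_i,dB/10)
  Stage 1: F_1 = 10^(0.615/10) = 1.152, G_1 = 10^(−0.615/10) = 0.8680
  Stage 2: F_2 = 10^(1.20/10) = 1.318, G_2 = 10^(−1.20/10) = 0.7586
  Stage 3: F_3 = 10^(11.0/10) = 12.59, G_3 = 10^(−8.77/10) = 0.1327
  Stage 4: F_4 = 10^(4.35/10) = 2.723, G_4 = 10^(18.5/10) = 70.79
Friis cascade:
  F = 1.152 + (1.318 − 1)/0.8680 + (12.59 − 1)/0.6584 + (2.723 − 1)/0.08740 = 38.83
NF = 10 log₁₀(38.83) = 15.89 dB

15.89 dB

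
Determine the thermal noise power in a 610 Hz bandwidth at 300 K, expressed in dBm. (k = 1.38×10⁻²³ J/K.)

P_n = kTB = 1.38×10⁻²³ × 300 × 6.10×10² = 2.53×10⁻¹⁸ W
In dBm: 10 log₁₀(2.53×10⁻¹⁸ / 10⁻³) = −146.0 dBm

−146.0 dBm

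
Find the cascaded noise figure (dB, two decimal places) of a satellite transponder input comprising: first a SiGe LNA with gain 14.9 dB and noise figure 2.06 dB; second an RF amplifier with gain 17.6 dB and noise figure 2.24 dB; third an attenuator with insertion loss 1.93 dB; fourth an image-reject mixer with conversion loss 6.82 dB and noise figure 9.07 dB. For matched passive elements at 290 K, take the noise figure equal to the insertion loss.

2.14 dB

Convert to linear (a loss of L dB is a gain of −L dB): F_i = 10^(NF_i/10), G_i = 10^(G_i,dB/10)
  Stage 1: F_1 = 10^(2.06/10) = 1.607, G_1 = 10^(14.9/10) = 30.90
  Stage 2: F_2 = 10^(2.24/10) = 1.675, G_2 = 10^(17.6/10) = 57.54
  Stage 3: F_3 = 10^(1.93/10) = 1.560, G_3 = 10^(−1.93/10) = 0.6412
  Stage 4: F_4 = 10^(9.07/10) = 8.072, G_4 = 10^(−6.82/10) = 0.2080
Friis cascade:
  F = 1.607 + (1.675 − 1)/30.90 + (1.560 − 1)/1778 + (8.072 − 1)/1140 = 1.635
NF = 10 log₁₀(1.635) = 2.14 dB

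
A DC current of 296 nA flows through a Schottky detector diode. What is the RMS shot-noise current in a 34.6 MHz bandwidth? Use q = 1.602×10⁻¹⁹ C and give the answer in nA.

1.81 nA

I_n = √(2qI·B)
2qI·B = 2 × 1.602×10⁻¹⁹ × 2.96×10⁻⁷ × 3.46×10⁷ = 3.28×10⁻¹⁸ A²
I_n = √(3.28×10⁻¹⁸) = 1.81×10⁻⁹ A = 1.81 nA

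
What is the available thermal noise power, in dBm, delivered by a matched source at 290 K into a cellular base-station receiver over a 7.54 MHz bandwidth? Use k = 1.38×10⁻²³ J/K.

−105.2 dBm

P_n = kTB = 1.38×10⁻²³ × 290 × 7.54×10⁶ = 3.02×10⁻¹⁴ W
In dBm: 10 log₁₀(3.02×10⁻¹⁴ / 10⁻³) = −105.2 dBm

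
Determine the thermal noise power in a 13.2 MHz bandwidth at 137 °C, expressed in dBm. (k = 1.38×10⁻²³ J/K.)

T = 137 °C + 273.15 = 410.15 K
P_n = kTB = 1.38×10⁻²³ × 410.15 × 1.32×10⁷ = 7.47×10⁻¹⁴ W
In dBm: 10 log₁₀(7.47×10⁻¹⁴ / 10⁻³) = −101.3 dBm

−101.3 dBm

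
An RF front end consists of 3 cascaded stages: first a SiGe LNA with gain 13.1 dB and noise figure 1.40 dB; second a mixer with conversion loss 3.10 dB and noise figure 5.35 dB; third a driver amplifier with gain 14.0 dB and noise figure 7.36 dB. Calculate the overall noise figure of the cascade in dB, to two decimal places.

Convert to linear (a loss of L dB is a gain of −L dB): F_i = 10^(NF_i/10), G_i = 10^(G_i,dB/10)
  Stage 1: F_1 = 10^(1.40/10) = 1.380, G_1 = 10^(13.1/10) = 20.42
  Stage 2: F_2 = 10^(5.35/10) = 3.428, G_2 = 10^(−3.10/10) = 0.4898
  Stage 3: F_3 = 10^(7.36/10) = 5.445, G_3 = 10^(14.0/10) = 25.12
Friis cascade:
  F = 1.380 + (3.428 − 1)/20.42 + (5.445 − 1)/10.00 = 1.944
NF = 10 log₁₀(1.944) = 2.89 dB

2.89 dB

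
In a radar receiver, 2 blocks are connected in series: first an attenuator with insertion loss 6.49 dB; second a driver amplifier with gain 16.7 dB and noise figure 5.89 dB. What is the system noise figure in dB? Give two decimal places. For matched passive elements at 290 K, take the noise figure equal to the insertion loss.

12.38 dB

Convert to linear (a loss of L dB is a gain of −L dB): F_i = 10^(NF_i/10), G_i = 10^(G_i,dB/10)
  Stage 1: F_1 = 10^(6.49/10) = 4.457, G_1 = 10^(−6.49/10) = 0.2244
  Stage 2: F_2 = 10^(5.89/10) = 3.882, G_2 = 10^(16.7/10) = 46.77
Friis cascade:
  F = 4.457 + (3.882 − 1)/0.2244 = 17.30
NF = 10 log₁₀(17.30) = 12.38 dB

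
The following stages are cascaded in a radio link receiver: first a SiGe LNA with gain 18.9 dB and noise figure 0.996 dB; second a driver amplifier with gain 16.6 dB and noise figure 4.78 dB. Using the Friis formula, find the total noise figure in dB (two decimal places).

1.08 dB

Convert to linear (a loss of L dB is a gain of −L dB): F_i = 10^(NF_i/10), G_i = 10^(G_i,dB/10)
  Stage 1: F_1 = 10^(0.996/10) = 1.258, G_1 = 10^(18.9/10) = 77.62
  Stage 2: F_2 = 10^(4.78/10) = 3.006, G_2 = 10^(16.6/10) = 45.71
Friis cascade:
  F = 1.258 + (3.006 − 1)/77.62 = 1.284
NF = 10 log₁₀(1.284) = 1.08 dB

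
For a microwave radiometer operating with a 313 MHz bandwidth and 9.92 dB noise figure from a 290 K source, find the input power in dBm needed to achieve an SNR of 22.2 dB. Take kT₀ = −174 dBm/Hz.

−56.9 dBm

Sensitivity = −174 + 10 log₁₀(B) + NF + SNR_min
= −174 + 84.96 + 9.92 + 22.2
= −56.92 dBm → −56.9 dBm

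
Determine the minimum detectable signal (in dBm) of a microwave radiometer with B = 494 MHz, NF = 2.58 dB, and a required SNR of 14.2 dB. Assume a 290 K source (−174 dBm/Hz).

−70.3 dBm

Sensitivity = −174 + 10 log₁₀(B) + NF + SNR_min
= −174 + 86.94 + 2.58 + 14.2
= −70.28 dBm → −70.3 dBm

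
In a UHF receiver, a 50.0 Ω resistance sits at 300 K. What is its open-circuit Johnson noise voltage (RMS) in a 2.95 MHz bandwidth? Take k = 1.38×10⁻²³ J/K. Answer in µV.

V_n = √(4kTRB)
4kTRB = 4 × 1.38×10⁻²³ × 300 × 5.00×10¹ × 2.95×10⁶ = 2.44×10⁻¹² V²
V_n = √(2.44×10⁻¹²) = 1.56×10⁻⁶ V = 1.56 µV

1.56 µV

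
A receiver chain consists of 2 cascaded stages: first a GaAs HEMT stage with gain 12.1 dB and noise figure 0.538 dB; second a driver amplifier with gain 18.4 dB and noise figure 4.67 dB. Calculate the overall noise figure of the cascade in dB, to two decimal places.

0.97 dB

Convert to linear (a loss of L dB is a gain of −L dB): F_i = 10^(NF_i/10), G_i = 10^(G_i,dB/10)
  Stage 1: F_1 = 10^(0.538/10) = 1.132, G_1 = 10^(12.1/10) = 16.22
  Stage 2: F_2 = 10^(4.67/10) = 2.931, G_2 = 10^(18.4/10) = 69.18
Friis cascade:
  F = 1.132 + (2.931 − 1)/16.22 = 1.251
NF = 10 log₁₀(1.251) = 0.97 dB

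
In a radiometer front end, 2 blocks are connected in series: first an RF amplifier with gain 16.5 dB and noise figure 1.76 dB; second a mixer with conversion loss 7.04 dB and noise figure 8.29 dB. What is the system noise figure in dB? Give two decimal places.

2.12 dB

Convert to linear (a loss of L dB is a gain of −L dB): F_i = 10^(NF_i/10), G_i = 10^(G_i,dB/10)
  Stage 1: F_1 = 10^(1.76/10) = 1.500, G_1 = 10^(16.5/10) = 44.67
  Stage 2: F_2 = 10^(8.29/10) = 6.745, G_2 = 10^(−7.04/10) = 0.1977
Friis cascade:
  F = 1.500 + (6.745 − 1)/44.67 = 1.628
NF = 10 log₁₀(1.628) = 2.12 dB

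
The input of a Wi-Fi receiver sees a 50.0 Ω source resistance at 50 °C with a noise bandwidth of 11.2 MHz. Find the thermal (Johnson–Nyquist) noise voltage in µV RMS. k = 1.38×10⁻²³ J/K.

T = 50 °C + 273.15 = 323.15 K
V_n = √(4kTRB)
4kTRB = 4 × 1.38×10⁻²³ × 323.15 × 5.00×10¹ × 1.12×10⁷ = 9.99×10⁻¹² V²
V_n = √(9.99×10⁻¹²) = 3.16×10⁻⁶ V = 3.16 µV

3.16 µV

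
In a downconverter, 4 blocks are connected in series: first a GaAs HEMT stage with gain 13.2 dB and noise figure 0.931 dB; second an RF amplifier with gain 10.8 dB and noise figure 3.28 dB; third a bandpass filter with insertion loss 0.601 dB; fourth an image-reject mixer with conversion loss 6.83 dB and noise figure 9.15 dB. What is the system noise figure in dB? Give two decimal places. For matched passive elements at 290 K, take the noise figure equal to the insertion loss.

Convert to linear (a loss of L dB is a gain of −L dB): F_i = 10^(NF_i/10), G_i = 10^(G_i,dB/10)
  Stage 1: F_1 = 10^(0.931/10) = 1.239, G_1 = 10^(13.2/10) = 20.89
  Stage 2: F_2 = 10^(3.28/10) = 2.128, G_2 = 10^(10.8/10) = 12.02
  Stage 3: F_3 = 10^(0.601/10) = 1.148, G_3 = 10^(−0.601/10) = 0.8708
  Stage 4: F_4 = 10^(9.15/10) = 8.222, G_4 = 10^(−6.83/10) = 0.2075
Friis cascade:
  F = 1.239 + (2.128 − 1)/20.89 + (1.148 − 1)/251.2 + (8.222 − 1)/218.7 = 1.327
NF = 10 log₁₀(1.327) = 1.23 dB

1.23 dB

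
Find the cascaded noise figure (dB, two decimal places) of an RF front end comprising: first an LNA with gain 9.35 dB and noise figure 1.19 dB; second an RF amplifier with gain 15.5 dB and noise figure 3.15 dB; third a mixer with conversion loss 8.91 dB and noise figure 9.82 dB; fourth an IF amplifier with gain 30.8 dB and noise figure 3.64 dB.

1.76 dB

Convert to linear (a loss of L dB is a gain of −L dB): F_i = 10^(NF_i/10), G_i = 10^(G_i,dB/10)
  Stage 1: F_1 = 10^(1.19/10) = 1.315, G_1 = 10^(9.35/10) = 8.610
  Stage 2: F_2 = 10^(3.15/10) = 2.065, G_2 = 10^(15.5/10) = 35.48
  Stage 3: F_3 = 10^(9.82/10) = 9.594, G_3 = 10^(−8.91/10) = 0.1285
  Stage 4: F_4 = 10^(3.64/10) = 2.312, G_4 = 10^(30.8/10) = 1202
Friis cascade:
  F = 1.315 + (2.065 − 1)/8.610 + (9.594 − 1)/305.5 + (2.312 − 1)/39.26 = 1.501
NF = 10 log₁₀(1.501) = 1.76 dB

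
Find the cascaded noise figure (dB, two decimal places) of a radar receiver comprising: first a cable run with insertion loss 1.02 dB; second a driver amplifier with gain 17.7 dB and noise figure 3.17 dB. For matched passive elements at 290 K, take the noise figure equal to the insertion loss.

Convert to linear (a loss of L dB is a gain of −L dB): F_i = 10^(NF_i/10), G_i = 10^(G_i,dB/10)
  Stage 1: F_1 = 10^(1.02/10) = 1.265, G_1 = 10^(−1.02/10) = 0.7907
  Stage 2: F_2 = 10^(3.17/10) = 2.075, G_2 = 10^(17.7/10) = 58.88
Friis cascade:
  F = 1.265 + (2.075 − 1)/0.7907 = 2.624
NF = 10 log₁₀(2.624) = 4.19 dB

4.19 dB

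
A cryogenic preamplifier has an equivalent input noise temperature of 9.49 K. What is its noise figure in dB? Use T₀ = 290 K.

0.140 dB

F = 1 + T_e/T₀ = 1 + 9.49/290 = 1.03272
NF = 10 log₁₀(1.03272) = 0.140 dB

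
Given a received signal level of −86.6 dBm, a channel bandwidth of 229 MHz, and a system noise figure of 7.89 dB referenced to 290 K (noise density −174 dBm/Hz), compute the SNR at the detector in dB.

Noise floor: N = −174 + 10 log₁₀(B) + NF
10 log₁₀(2.29×10⁸) = 83.6 dB
N = −174 + 83.6 + 7.89 = −82.51 dBm
SNR = P_sig − N = −86.6 − (−82.51) = −4.09 dB → −4.1 dB

−4.1 dB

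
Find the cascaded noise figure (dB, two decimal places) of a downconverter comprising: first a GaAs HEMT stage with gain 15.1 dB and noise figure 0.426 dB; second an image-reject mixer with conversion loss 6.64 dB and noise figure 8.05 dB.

1.04 dB

Convert to linear (a loss of L dB is a gain of −L dB): F_i = 10^(NF_i/10), G_i = 10^(G_i,dB/10)
  Stage 1: F_1 = 10^(0.426/10) = 1.103, G_1 = 10^(15.1/10) = 32.36
  Stage 2: F_2 = 10^(8.05/10) = 6.383, G_2 = 10^(−6.64/10) = 0.2168
Friis cascade:
  F = 1.103 + (6.383 − 1)/32.36 = 1.269
NF = 10 log₁₀(1.269) = 1.04 dB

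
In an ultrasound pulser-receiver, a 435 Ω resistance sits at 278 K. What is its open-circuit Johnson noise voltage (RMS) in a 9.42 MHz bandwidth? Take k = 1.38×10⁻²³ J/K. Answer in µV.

7.93 µV

V_n = √(4kTRB)
4kTRB = 4 × 1.38×10⁻²³ × 278 × 4.35×10² × 9.42×10⁶ = 6.29×10⁻¹¹ V²
V_n = √(6.29×10⁻¹¹) = 7.93×10⁻⁶ V = 7.93 µV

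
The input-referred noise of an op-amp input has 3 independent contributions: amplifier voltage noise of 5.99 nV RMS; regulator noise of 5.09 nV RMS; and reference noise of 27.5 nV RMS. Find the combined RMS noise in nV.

28.6 nV

Uncorrelated sources add in power (mean-square): V_tot = √(ΣV_i²)
V_tot = √[(5.99×10⁻⁹)² + (5.09×10⁻⁹)² + (2.75×10⁻⁸)²] = 2.86×10⁻⁸ V = 28.6 nV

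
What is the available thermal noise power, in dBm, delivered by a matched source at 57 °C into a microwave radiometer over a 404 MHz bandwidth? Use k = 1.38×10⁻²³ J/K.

T = 57 °C + 273.15 = 330.15 K
P_n = kTB = 1.38×10⁻²³ × 330.15 × 4.04×10⁸ = 1.84×10⁻¹² W
In dBm: 10 log₁₀(1.84×10⁻¹² / 10⁻³) = −87.4 dBm

−87.4 dBm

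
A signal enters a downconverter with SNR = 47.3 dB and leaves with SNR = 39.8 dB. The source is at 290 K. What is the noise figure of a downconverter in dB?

7.5 dB

NF (dB) = SNR_in(dB) − SNR_out(dB) when the source is at T₀
NF = 47.3 − 39.8 = 7.5 dB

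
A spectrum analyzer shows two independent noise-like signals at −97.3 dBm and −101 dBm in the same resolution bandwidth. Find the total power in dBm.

−95.8 dBm

Convert to linear, add, convert back:
P₁ = 1.86×10⁻¹³ W, P₂ = 7.94×10⁻¹⁴ W
P_tot = 2.66×10⁻¹³ W → 10 log₁₀(P_tot / 10⁻³) = −95.8 dBm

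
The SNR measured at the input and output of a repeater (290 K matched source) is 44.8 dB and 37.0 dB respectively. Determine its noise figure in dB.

7.8 dB

NF (dB) = SNR_in(dB) − SNR_out(dB) when the source is at T₀
NF = 44.8 − 37.0 = 7.8 dB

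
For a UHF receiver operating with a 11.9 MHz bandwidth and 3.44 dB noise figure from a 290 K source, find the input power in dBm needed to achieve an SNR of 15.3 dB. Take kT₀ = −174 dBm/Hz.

−84.5 dBm

Sensitivity = −174 + 10 log₁₀(B) + NF + SNR_min
= −174 + 70.76 + 3.44 + 15.3
= −84.50 dBm → −84.5 dBm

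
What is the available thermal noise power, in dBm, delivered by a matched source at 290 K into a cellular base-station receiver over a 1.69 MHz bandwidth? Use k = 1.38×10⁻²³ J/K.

P_n = kTB = 1.38×10⁻²³ × 290 × 1.69×10⁶ = 6.76×10⁻¹⁵ W
In dBm: 10 log₁₀(6.76×10⁻¹⁵ / 10⁻³) = −111.7 dBm

−111.7 dBm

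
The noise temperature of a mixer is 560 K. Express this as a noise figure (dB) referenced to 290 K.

4.67 dB

F = 1 + T_e/T₀ = 1 + 560/290 = 2.93103
NF = 10 log₁₀(2.93103) = 4.67 dB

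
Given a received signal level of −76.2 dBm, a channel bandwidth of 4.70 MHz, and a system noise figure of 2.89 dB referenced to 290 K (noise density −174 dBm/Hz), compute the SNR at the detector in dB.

28.2 dB

Noise floor: N = −174 + 10 log₁₀(B) + NF
10 log₁₀(4.70×10⁶) = 66.72 dB
N = −174 + 66.72 + 2.89 = −104.39 dBm
SNR = P_sig − N = −76.2 − (−104.39) = 28.19 dB → 28.2 dB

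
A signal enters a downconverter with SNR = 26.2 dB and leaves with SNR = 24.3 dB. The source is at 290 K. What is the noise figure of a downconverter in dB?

NF (dB) = SNR_in(dB) − SNR_out(dB) when the source is at T₀
NF = 26.2 − 24.3 = 1.9 dB

1.9 dB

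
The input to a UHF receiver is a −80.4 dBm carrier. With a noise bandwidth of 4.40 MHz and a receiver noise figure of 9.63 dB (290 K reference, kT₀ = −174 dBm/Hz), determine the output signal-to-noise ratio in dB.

17.5 dB

Noise floor: N = −174 + 10 log₁₀(B) + NF
10 log₁₀(4.40×10⁶) = 66.43 dB
N = −174 + 66.43 + 9.63 = −97.94 dBm
SNR = P_sig − N = −80.4 − (−97.94) = 17.54 dB → 17.5 dB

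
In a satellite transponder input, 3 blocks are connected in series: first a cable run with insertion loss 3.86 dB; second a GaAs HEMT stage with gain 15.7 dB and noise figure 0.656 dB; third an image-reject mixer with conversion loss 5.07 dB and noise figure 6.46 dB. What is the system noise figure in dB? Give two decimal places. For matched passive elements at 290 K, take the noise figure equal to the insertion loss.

4.85 dB

Convert to linear (a loss of L dB is a gain of −L dB): F_i = 10^(NF_i/10), G_i = 10^(G_i,dB/10)
  Stage 1: F_1 = 10^(3.86/10) = 2.432, G_1 = 10^(−3.86/10) = 0.4111
  Stage 2: F_2 = 10^(0.656/10) = 1.163, G_2 = 10^(15.7/10) = 37.15
  Stage 3: F_3 = 10^(6.46/10) = 4.426, G_3 = 10^(−5.07/10) = 0.3112
Friis cascade:
  F = 2.432 + (1.163 − 1)/0.4111 + (4.426 − 1)/15.28 = 3.053
NF = 10 log₁₀(3.053) = 4.85 dB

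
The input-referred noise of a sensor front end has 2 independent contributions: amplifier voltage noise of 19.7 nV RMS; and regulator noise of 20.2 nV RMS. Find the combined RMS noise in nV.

Uncorrelated sources add in power (mean-square): V_tot = √(ΣV_i²)
V_tot = √[(1.97×10⁻⁸)² + (2.02×10⁻⁸)²] = 2.82×10⁻⁸ V = 28.2 nV

28.2 nV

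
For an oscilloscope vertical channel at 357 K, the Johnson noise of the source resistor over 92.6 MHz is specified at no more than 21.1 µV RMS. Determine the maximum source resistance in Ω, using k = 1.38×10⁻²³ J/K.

244 Ω

Johnson–Nyquist: V_n = √(4kTRB) ⇒ R = V_n² / (4kTB)
4kTB = 4 × 1.38×10⁻²³ × 357 × 9.26×10⁷ = 1.82×10⁻¹²
R = (2.11×10⁻⁵)² / 1.82×10⁻¹² = 2.44×10² Ω = 244 Ω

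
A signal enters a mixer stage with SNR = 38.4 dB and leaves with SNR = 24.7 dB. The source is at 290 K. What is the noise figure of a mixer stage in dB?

13.7 dB

NF (dB) = SNR_in(dB) − SNR_out(dB) when the source is at T₀
NF = 38.4 − 24.7 = 13.7 dB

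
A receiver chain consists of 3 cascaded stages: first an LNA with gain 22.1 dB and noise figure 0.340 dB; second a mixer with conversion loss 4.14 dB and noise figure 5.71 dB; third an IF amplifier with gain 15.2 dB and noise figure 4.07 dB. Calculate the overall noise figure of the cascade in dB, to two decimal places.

0.50 dB

Convert to linear (a loss of L dB is a gain of −L dB): F_i = 10^(NF_i/10), G_i = 10^(G_i,dB/10)
  Stage 1: F_1 = 10^(0.340/10) = 1.081, G_1 = 10^(22.1/10) = 162.2
  Stage 2: F_2 = 10^(5.71/10) = 3.724, G_2 = 10^(−4.14/10) = 0.3855
  Stage 3: F_3 = 10^(4.07/10) = 2.553, G_3 = 10^(15.2/10) = 33.11
Friis cascade:
  F = 1.081 + (3.724 − 1)/162.2 + (2.553 − 1)/62.52 = 1.123
NF = 10 log₁₀(1.123) = 0.50 dB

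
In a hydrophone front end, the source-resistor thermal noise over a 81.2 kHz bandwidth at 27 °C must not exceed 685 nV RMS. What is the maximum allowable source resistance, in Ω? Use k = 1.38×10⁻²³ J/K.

349 Ω

T = 27 °C + 273.15 = 300.15 K
Johnson–Nyquist: V_n = √(4kTRB) ⇒ R = V_n² / (4kTB)
4kTB = 4 × 1.38×10⁻²³ × 300.15 × 8.12×10⁴ = 1.35×10⁻¹⁵
R = (6.85×10⁻⁷)² / 1.35×10⁻¹⁵ = 3.49×10² Ω = 349 Ω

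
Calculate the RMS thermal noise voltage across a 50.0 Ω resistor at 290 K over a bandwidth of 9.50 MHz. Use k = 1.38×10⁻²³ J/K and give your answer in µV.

V_n = √(4kTRB)
4kTRB = 4 × 1.38×10⁻²³ × 290 × 5.00×10¹ × 9.50×10⁶ = 7.60×10⁻¹² V²
V_n = √(7.60×10⁻¹²) = 2.76×10⁻⁶ V = 2.76 µV

2.76 µV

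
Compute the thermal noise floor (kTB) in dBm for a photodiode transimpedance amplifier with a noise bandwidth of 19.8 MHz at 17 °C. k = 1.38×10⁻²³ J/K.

T = 17 °C + 273.15 = 290.15 K
P_n = kTB = 1.38×10⁻²³ × 290.15 × 1.98×10⁷ = 7.93×10⁻¹⁴ W
In dBm: 10 log₁₀(7.93×10⁻¹⁴ / 10⁻³) = −101.0 dBm

−101.0 dBm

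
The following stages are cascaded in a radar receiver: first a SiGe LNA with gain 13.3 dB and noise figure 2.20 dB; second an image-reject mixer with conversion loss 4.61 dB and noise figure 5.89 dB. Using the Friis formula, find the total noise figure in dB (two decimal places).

2.54 dB

Convert to linear (a loss of L dB is a gain of −L dB): F_i = 10^(NF_i/10), G_i = 10^(G_i,dB/10)
  Stage 1: F_1 = 10^(2.20/10) = 1.660, G_1 = 10^(13.3/10) = 21.38
  Stage 2: F_2 = 10^(5.89/10) = 3.882, G_2 = 10^(−4.61/10) = 0.3459
Friis cascade:
  F = 1.660 + (3.882 − 1)/21.38 = 1.794
NF = 10 log₁₀(1.794) = 2.54 dB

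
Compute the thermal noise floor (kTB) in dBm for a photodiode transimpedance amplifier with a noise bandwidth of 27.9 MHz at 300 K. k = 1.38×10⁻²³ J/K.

−99.4 dBm

P_n = kTB = 1.38×10⁻²³ × 300 × 2.79×10⁷ = 1.16×10⁻¹³ W
In dBm: 10 log₁₀(1.16×10⁻¹³ / 10⁻³) = −99.4 dBm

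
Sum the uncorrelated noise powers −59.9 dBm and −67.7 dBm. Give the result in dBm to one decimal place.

−59.2 dBm

Convert to linear, add, convert back:
P₁ = 1.02×10⁻⁹ W, P₂ = 1.70×10⁻¹⁰ W
P_tot = 1.19×10⁻⁹ W → 10 log₁₀(P_tot / 10⁻³) = −59.2 dBm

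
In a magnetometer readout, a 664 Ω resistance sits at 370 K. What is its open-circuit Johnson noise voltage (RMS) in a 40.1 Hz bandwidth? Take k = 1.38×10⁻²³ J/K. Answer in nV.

V_n = √(4kTRB)
4kTRB = 4 × 1.38×10⁻²³ × 370 × 6.64×10² × 4.01×10¹ = 5.44×10⁻¹⁶ V²
V_n = √(5.44×10⁻¹⁶) = 2.33×10⁻⁸ V = 23.3 nV

23.3 nV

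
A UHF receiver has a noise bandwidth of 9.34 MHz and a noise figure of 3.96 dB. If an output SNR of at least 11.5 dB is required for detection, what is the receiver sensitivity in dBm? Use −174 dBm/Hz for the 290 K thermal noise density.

−88.8 dBm

Sensitivity = −174 + 10 log₁₀(B) + NF + SNR_min
= −174 + 69.7 + 3.96 + 11.5
= −88.84 dBm → −88.8 dBm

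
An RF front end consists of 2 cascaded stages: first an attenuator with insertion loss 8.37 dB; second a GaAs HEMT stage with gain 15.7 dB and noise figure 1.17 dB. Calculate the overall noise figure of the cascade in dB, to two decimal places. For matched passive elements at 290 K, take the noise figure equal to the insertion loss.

Convert to linear (a loss of L dB is a gain of −L dB): F_i = 10^(NF_i/10), G_i = 10^(G_i,dB/10)
  Stage 1: F_1 = 10^(8.37/10) = 6.871, G_1 = 10^(−8.37/10) = 0.1455
  Stage 2: F_2 = 10^(1.17/10) = 1.309, G_2 = 10^(15.7/10) = 37.15
Friis cascade:
  F = 6.871 + (1.309 − 1)/0.1455 = 8.995
NF = 10 log₁₀(8.995) = 9.54 dB

9.54 dB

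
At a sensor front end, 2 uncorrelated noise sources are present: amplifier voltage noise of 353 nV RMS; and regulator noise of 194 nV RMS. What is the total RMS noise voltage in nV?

403 nV

Uncorrelated sources add in power (mean-square): V_tot = √(ΣV_i²)
V_tot = √[(3.53×10⁻⁷)² + (1.94×10⁻⁷)²] = 4.03×10⁻⁷ V = 403 nV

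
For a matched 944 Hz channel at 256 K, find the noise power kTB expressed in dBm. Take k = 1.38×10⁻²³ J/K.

−144.8 dBm

P_n = kTB = 1.38×10⁻²³ × 256 × 9.44×10² = 3.33×10⁻¹⁸ W
In dBm: 10 log₁₀(3.33×10⁻¹⁸ / 10⁻³) = −144.8 dBm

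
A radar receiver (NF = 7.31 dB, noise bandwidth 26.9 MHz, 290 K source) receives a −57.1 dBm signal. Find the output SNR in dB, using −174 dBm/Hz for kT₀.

Noise floor: N = −174 + 10 log₁₀(B) + NF
10 log₁₀(2.69×10⁷) = 74.3 dB
N = −174 + 74.3 + 7.31 = −92.39 dBm
SNR = P_sig − N = −57.1 − (−92.39) = 35.29 dB → 35.3 dB

35.3 dB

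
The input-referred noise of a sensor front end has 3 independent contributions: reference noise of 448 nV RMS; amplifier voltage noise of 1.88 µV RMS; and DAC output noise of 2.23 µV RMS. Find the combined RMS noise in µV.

Uncorrelated sources add in power (mean-square): V_tot = √(ΣV_i²)
V_tot = √[(4.48×10⁻⁷)² + (1.88×10⁻⁶)² + (2.23×10⁻⁶)²] = 2.95×10⁻⁶ V = 2.95 µV

2.95 µV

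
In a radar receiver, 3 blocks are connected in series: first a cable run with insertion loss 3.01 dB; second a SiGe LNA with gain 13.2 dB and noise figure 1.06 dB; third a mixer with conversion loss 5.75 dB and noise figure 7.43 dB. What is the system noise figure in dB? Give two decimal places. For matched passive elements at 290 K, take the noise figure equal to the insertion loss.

Convert to linear (a loss of L dB is a gain of −L dB): F_i = 10^(NF_i/10), G_i = 10^(G_i,dB/10)
  Stage 1: F_1 = 10^(3.01/10) = 2.000, G_1 = 10^(−3.01/10) = 0.5000
  Stage 2: F_2 = 10^(1.06/10) = 1.276, G_2 = 10^(13.2/10) = 20.89
  Stage 3: F_3 = 10^(7.43/10) = 5.534, G_3 = 10^(−5.75/10) = 0.2661
Friis cascade:
  F = 2.000 + (1.276 − 1)/0.5000 + (5.534 − 1)/10.45 = 2.987
NF = 10 log₁₀(2.987) = 4.75 dB

4.75 dB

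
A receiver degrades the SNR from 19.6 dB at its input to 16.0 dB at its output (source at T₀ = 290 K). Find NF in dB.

NF (dB) = SNR_in(dB) − SNR_out(dB) when the source is at T₀
NF = 19.6 − 16.0 = 3.6 dB

3.6 dB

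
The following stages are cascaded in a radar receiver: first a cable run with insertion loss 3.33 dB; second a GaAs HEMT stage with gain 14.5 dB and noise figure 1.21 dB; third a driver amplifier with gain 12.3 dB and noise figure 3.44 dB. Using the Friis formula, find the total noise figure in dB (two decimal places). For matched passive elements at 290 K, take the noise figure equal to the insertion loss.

4.68 dB

Convert to linear (a loss of L dB is a gain of −L dB): F_i = 10^(NF_i/10), G_i = 10^(G_i,dB/10)
  Stage 1: F_1 = 10^(3.33/10) = 2.153, G_1 = 10^(−3.33/10) = 0.4645
  Stage 2: F_2 = 10^(1.21/10) = 1.321, G_2 = 10^(14.5/10) = 28.18
  Stage 3: F_3 = 10^(3.44/10) = 2.208, G_3 = 10^(12.3/10) = 16.98
Friis cascade:
  F = 2.153 + (1.321 − 1)/0.4645 + (2.208 − 1)/13.09 = 2.937
NF = 10 log₁₀(2.937) = 4.68 dB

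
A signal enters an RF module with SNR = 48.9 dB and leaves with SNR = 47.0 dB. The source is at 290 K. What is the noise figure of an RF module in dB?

1.9 dB

NF (dB) = SNR_in(dB) − SNR_out(dB) when the source is at T₀
NF = 48.9 − 47.0 = 1.9 dB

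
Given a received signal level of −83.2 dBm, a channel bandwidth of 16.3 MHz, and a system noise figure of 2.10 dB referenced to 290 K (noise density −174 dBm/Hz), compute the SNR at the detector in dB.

Noise floor: N = −174 + 10 log₁₀(B) + NF
10 log₁₀(1.63×10⁷) = 72.12 dB
N = −174 + 72.12 + 2.10 = −99.78 dBm
SNR = P_sig − N = −83.2 − (−99.78) = 16.58 dB → 16.6 dB

16.6 dB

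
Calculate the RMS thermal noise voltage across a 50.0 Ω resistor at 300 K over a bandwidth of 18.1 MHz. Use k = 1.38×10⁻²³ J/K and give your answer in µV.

V_n = √(4kTRB)
4kTRB = 4 × 1.38×10⁻²³ × 300 × 5.00×10¹ × 1.81×10⁷ = 1.50×10⁻¹¹ V²
V_n = √(1.50×10⁻¹¹) = 3.87×10⁻⁶ V = 3.87 µV

3.87 µV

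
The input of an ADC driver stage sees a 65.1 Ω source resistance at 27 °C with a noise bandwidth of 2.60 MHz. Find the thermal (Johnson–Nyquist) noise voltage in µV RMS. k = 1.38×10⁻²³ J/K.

T = 27 °C + 273.15 = 300.15 K
V_n = √(4kTRB)
4kTRB = 4 × 1.38×10⁻²³ × 300.15 × 6.51×10¹ × 2.60×10⁶ = 2.80×10⁻¹² V²
V_n = √(2.80×10⁻¹²) = 1.67×10⁻⁶ V = 1.67 µV

1.67 µV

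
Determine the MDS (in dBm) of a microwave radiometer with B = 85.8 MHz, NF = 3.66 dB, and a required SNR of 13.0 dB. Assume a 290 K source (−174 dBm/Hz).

Sensitivity = −174 + 10 log₁₀(B) + NF + SNR_min
= −174 + 79.33 + 3.66 + 13.0
= −78.01 dBm → −78.0 dBm

−78.0 dBm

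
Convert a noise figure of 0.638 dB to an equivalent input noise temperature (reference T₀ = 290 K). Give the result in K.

F = 10^(0.638/10) = 1.15824
T_e = (F − 1)·T₀ = (1.15824 − 1) × 290 = 45.9 K

45.9 K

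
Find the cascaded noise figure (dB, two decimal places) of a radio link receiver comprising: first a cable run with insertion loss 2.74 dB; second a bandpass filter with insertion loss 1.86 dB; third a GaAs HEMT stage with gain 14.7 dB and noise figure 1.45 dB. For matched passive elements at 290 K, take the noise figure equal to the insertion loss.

Convert to linear (a loss of L dB is a gain of −L dB): F_i = 10^(NF_i/10), G_i = 10^(G_i,dB/10)
  Stage 1: F_1 = 10^(2.74/10) = 1.879, G_1 = 10^(−2.74/10) = 0.5321
  Stage 2: F_2 = 10^(1.86/10) = 1.535, G_2 = 10^(−1.86/10) = 0.6516
  Stage 3: F_3 = 10^(1.45/10) = 1.396, G_3 = 10^(14.7/10) = 29.51
Friis cascade:
  F = 1.879 + (1.535 − 1)/0.5321 + (1.396 − 1)/0.3467 = 4.027
NF = 10 log₁₀(4.027) = 6.05 dB

6.05 dB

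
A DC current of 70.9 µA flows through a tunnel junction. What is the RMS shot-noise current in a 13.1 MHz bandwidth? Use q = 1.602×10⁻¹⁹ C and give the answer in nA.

17.3 nA

I_n = √(2qI·B)
2qI·B = 2 × 1.602×10⁻¹⁹ × 7.09×10⁻⁵ × 1.31×10⁷ = 2.98×10⁻¹⁶ A²
I_n = √(2.98×10⁻¹⁶) = 1.73×10⁻⁸ A = 17.3 nA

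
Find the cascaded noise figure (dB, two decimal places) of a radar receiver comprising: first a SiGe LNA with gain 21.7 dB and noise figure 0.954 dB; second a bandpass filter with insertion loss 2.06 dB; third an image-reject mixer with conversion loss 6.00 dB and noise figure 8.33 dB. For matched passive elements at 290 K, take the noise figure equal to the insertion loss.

Convert to linear (a loss of L dB is a gain of −L dB): F_i = 10^(NF_i/10), G_i = 10^(G_i,dB/10)
  Stage 1: F_1 = 10^(0.954/10) = 1.246, G_1 = 10^(21.7/10) = 147.9
  Stage 2: F_2 = 10^(2.06/10) = 1.607, G_2 = 10^(−2.06/10) = 0.6223
  Stage 3: F_3 = 10^(8.33/10) = 6.808, G_3 = 10^(−6.00/10) = 0.2512
Friis cascade:
  F = 1.246 + (1.607 − 1)/147.9 + (6.808 − 1)/92.04 = 1.313
NF = 10 log₁₀(1.313) = 1.18 dB

1.18 dB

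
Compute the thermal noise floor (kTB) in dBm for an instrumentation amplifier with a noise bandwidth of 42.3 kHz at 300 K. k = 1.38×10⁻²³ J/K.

−127.6 dBm

P_n = kTB = 1.38×10⁻²³ × 300 × 4.23×10⁴ = 1.75×10⁻¹⁶ W
In dBm: 10 log₁₀(1.75×10⁻¹⁶ / 10⁻³) = −127.6 dBm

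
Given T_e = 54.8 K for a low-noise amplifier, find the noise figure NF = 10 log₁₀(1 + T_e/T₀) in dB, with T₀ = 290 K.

0.752 dB

F = 1 + T_e/T₀ = 1 + 54.8/290 = 1.18897
NF = 10 log₁₀(1.18897) = 0.752 dB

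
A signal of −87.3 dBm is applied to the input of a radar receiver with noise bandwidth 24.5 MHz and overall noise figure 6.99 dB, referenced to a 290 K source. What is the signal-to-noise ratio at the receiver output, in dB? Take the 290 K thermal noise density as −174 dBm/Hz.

5.8 dB

Noise floor: N = −174 + 10 log₁₀(B) + NF
10 log₁₀(2.45×10⁷) = 73.89 dB
N = −174 + 73.89 + 6.99 = −93.12 dBm
SNR = P_sig − N = −87.3 − (−93.12) = 5.82 dB → 5.8 dB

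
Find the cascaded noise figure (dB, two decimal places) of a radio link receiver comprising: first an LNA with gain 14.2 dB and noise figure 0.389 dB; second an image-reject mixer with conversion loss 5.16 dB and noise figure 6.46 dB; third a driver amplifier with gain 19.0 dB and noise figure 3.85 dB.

1.47 dB

Convert to linear (a loss of L dB is a gain of −L dB): F_i = 10^(NF_i/10), G_i = 10^(G_i,dB/10)
  Stage 1: F_1 = 10^(0.389/10) = 1.094, G_1 = 10^(14.2/10) = 26.30
  Stage 2: F_2 = 10^(6.46/10) = 4.426, G_2 = 10^(−5.16/10) = 0.3048
  Stage 3: F_3 = 10^(3.85/10) = 2.427, G_3 = 10^(19.0/10) = 79.43
Friis cascade:
  F = 1.094 + (4.426 − 1)/26.30 + (2.427 − 1)/8.017 = 1.402
NF = 10 log₁₀(1.402) = 1.47 dB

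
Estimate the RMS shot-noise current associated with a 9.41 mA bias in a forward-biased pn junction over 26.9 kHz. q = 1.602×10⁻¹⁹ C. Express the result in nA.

I_n = √(2qI·B)
2qI·B = 2 × 1.602×10⁻¹⁹ × 9.41×10⁻³ × 2.69×10⁴ = 8.11×10⁻¹⁷ A²
I_n = √(8.11×10⁻¹⁷) = 9.01×10⁻⁹ A = 9.01 nA

9.01 nA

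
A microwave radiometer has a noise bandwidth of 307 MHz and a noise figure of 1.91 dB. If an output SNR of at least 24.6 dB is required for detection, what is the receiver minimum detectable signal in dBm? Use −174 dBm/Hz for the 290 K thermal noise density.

Sensitivity = −174 + 10 log₁₀(B) + NF + SNR_min
= −174 + 84.87 + 1.91 + 24.6
= −62.62 dBm → −62.6 dBm

−62.6 dBm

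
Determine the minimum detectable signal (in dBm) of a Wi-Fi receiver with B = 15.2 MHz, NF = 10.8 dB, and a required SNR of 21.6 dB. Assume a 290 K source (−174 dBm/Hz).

Sensitivity = −174 + 10 log₁₀(B) + NF + SNR_min
= −174 + 71.82 + 10.8 + 21.6
= −69.78 dBm → −69.8 dBm

−69.8 dBm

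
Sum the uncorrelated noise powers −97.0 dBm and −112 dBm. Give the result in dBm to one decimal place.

−96.9 dBm

Convert to linear, add, convert back:
P₁ = 2.00×10⁻¹³ W, P₂ = 6.31×10⁻¹⁵ W
P_tot = 2.06×10⁻¹³ W → 10 log₁₀(P_tot / 10⁻³) = −96.9 dBm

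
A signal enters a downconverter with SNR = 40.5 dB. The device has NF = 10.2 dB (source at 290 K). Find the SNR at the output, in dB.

By definition F = SNR_in/SNR_out, so in dB: SNR_out = SNR_in − NF
SNR_out = 40.5 − 10.2 = 30.3 dB

30.3 dB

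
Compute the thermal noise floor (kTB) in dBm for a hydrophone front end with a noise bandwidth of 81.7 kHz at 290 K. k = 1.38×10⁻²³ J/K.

−124.9 dBm

P_n = kTB = 1.38×10⁻²³ × 290 × 8.17×10⁴ = 3.27×10⁻¹⁶ W
In dBm: 10 log₁₀(3.27×10⁻¹⁶ / 10⁻³) = −124.9 dBm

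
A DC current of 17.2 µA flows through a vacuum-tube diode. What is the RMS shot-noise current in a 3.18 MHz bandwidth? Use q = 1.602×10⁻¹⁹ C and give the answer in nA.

I_n = √(2qI·B)
2qI·B = 2 × 1.602×10⁻¹⁹ × 1.72×10⁻⁵ × 3.18×10⁶ = 1.75×10⁻¹⁷ A²
I_n = √(1.75×10⁻¹⁷) = 4.19×10⁻⁹ A = 4.19 nA

4.19 nA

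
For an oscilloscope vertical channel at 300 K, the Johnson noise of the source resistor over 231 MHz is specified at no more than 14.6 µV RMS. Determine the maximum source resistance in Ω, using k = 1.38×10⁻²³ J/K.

Johnson–Nyquist: V_n = √(4kTRB) ⇒ R = V_n² / (4kTB)
4kTB = 4 × 1.38×10⁻²³ × 300 × 2.31×10⁸ = 3.83×10⁻¹²
R = (1.46×10⁻⁵)² / 3.83×10⁻¹² = 5.57×10¹ Ω = 55.7 Ω

55.7 Ω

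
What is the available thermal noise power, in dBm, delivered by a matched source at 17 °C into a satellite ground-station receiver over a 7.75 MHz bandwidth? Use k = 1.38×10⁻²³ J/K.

−105.1 dBm

T = 17 °C + 273.15 = 290.15 K
P_n = kTB = 1.38×10⁻²³ × 290.15 × 7.75×10⁶ = 3.10×10⁻¹⁴ W
In dBm: 10 log₁₀(3.10×10⁻¹⁴ / 10⁻³) = −105.1 dBm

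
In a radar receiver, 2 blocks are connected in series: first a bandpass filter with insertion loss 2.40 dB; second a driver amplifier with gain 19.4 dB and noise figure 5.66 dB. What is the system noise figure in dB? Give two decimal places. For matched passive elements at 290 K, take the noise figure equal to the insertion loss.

Convert to linear (a loss of L dB is a gain of −L dB): F_i = 10^(NF_i/10), G_i = 10^(G_i,dB/10)
  Stage 1: F_1 = 10^(2.40/10) = 1.738, G_1 = 10^(−2.40/10) = 0.5754
  Stage 2: F_2 = 10^(5.66/10) = 3.681, G_2 = 10^(19.4/10) = 87.10
Friis cascade:
  F = 1.738 + (3.681 − 1)/0.5754 = 6.397
NF = 10 log₁₀(6.397) = 8.06 dB

8.06 dB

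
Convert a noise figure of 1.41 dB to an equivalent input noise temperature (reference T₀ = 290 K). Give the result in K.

111 K

F = 10^(1.41/10) = 1.38357
T_e = (F − 1)·T₀ = (1.38357 − 1) × 290 = 111 K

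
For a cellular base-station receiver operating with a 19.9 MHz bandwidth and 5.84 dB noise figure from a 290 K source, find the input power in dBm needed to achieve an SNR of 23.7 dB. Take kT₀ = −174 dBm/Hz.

Sensitivity = −174 + 10 log₁₀(B) + NF + SNR_min
= −174 + 72.99 + 5.84 + 23.7
= −71.47 dBm → −71.5 dBm

−71.5 dBm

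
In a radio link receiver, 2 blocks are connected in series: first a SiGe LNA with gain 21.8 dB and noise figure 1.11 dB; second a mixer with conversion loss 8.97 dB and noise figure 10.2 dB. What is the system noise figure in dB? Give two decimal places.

Convert to linear (a loss of L dB is a gain of −L dB): F_i = 10^(NF_i/10), G_i = 10^(G_i,dB/10)
  Stage 1: F_1 = 10^(1.11/10) = 1.291, G_1 = 10^(21.8/10) = 151.4
  Stage 2: F_2 = 10^(10.2/10) = 10.47, G_2 = 10^(−8.97/10) = 0.1268
Friis cascade:
  F = 1.291 + (10.47 − 1)/151.4 = 1.354
NF = 10 log₁₀(1.354) = 1.32 dB

1.32 dB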